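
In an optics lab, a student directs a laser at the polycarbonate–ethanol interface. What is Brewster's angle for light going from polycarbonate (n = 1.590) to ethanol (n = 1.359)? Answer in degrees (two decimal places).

At Brewster's angle the reflected and refracted rays are perpendicular, which with Snell's law gives tan θ_B = n₂/n₁.
Here n₂/n₁ = 1.359/1.590 = 0.8547, and Brewster's law gives tan θ_B = n₂/n₁.
θ_B = arctan(0.8547) = 40.52°.

θ_B ≈ 40.52°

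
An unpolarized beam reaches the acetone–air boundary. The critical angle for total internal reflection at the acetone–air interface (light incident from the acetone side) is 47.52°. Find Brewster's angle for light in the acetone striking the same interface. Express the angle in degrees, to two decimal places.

n₂/n₁ = sin θ_c = sin 47.52° = 0.7375.
tan θ_B equals the same ratio, so θ_B = arctan(0.7375) = 36.41°.

θ_B ≈ 36.41°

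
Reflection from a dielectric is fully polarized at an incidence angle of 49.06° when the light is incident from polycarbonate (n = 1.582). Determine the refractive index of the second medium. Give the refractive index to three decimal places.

n ≈ 1.824

At Brewster's angle, tan θ_B = n₂/n₁ with n₁ on the incident side (polycarbonate) and n₂ on the transmitted side (a dielectric).
n₂ = n₁ tan θ_B = 1.582 × tan 49.06° = 1.824.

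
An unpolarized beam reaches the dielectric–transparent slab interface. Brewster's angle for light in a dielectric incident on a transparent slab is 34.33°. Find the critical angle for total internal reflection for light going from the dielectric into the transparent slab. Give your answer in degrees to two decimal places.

From Brewster, n₂/n₁ = tan θ_B = tan 34.33° = 0.6829.
Then sin θ_c = n₂/n₁ = 0.6829, so θ_c = arcsin 0.6829 = 43.07°.

θ_c ≈ 43.07°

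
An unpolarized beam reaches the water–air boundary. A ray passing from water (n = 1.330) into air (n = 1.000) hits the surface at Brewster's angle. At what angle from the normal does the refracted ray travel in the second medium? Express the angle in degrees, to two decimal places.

θ_t ≈ 53.06°

tan θ_B = n₂/n₁ = 1.000/1.330 = 0.7519, so θ_B = 36.94°.
Since θ_B + θ_t = 90° at Brewster incidence, θ_t = 90° − 36.94° = 53.06°.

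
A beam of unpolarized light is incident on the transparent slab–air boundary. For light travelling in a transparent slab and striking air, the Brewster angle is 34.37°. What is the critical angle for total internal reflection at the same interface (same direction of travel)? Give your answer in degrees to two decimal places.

From Brewster, n₂/n₁ = tan θ_B = tan 34.37° = 0.6839.
Then sin θ_c = n₂/n₁ = 0.6839, so θ_c = arcsin 0.6839 = 43.15°.

θ_c ≈ 43.15°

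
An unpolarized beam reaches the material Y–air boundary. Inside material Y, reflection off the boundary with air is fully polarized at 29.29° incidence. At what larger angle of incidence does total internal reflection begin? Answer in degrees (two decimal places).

n₂/n₁ = tan 29.29° = 0.5609; the critical angle satisfies sin θ_c = n₂/n₁.
θ_c = arcsin(0.5609) = 34.12°.

θ_c ≈ 34.12°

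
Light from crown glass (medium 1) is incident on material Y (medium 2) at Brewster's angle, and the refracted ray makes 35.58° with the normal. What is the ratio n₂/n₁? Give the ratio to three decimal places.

n₂/n₁ ≈ 1.398

At Brewster incidence θ_B = 90° − θ_t = 90° − 35.58° = 54.42°.
Then n₂/n₁ = tan θ_B = tan 54.42° = 1.398.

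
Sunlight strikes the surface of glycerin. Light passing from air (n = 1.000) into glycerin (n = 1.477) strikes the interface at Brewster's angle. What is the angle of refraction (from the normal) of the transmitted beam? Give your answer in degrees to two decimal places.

tan θ_B = n₂/n₁ = 1.477/1.000 = 1.4770, so θ_B = 55.90°.
Since θ_B + θ_t = 90° at Brewster incidence, θ_t = 90° − 55.90° = 34.10°.

θ_t ≈ 34.10°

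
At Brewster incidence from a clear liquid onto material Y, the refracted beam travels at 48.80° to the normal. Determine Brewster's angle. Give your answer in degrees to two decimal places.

Since the reflected and refracted rays are at right angles at the polarizing angle, θ_B + θ_t = 90°.
θ_B = 90° − 48.80° = 41.20°.

θ_B ≈ 41.20°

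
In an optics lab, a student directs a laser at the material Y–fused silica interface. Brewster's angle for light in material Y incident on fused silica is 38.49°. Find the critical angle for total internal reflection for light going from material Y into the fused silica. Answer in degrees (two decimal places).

θ_c ≈ 52.67°

n₂/n₁ = tan 38.49° = 0.7952; the critical angle satisfies sin θ_c = n₂/n₁.
θ_c = arcsin(0.7952) = 52.67°.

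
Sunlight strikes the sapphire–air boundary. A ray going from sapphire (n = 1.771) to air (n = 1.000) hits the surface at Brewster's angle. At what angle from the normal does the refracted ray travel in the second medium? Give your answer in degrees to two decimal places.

θ_t ≈ 60.55°

tan θ_B = n₂/n₁ = 1.000/1.771 = 0.5647, so θ_B = 29.45°.
The refracted ray is perpendicular to the reflected ray, so θ_t = 90° − θ_B = 60.55°.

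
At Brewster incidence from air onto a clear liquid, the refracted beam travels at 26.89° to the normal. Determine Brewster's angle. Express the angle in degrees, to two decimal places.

Brewster's condition makes the reflected and refracted beams perpendicular: θ_B + θ_t = 90°.
So θ_B = 90° − θ_t = 90° − 26.89° = 63.11°.

θ_B ≈ 63.11°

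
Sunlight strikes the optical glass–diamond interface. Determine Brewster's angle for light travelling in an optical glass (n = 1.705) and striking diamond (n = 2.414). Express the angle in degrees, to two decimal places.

θ_B ≈ 54.77°

The reflected p-component vanishes when tan θ_B = n₂/n₁.
Brewster's condition: tan θ_B = n₂/n₁ = 2.414/1.705 = 1.4158.
So θ_B = arctan 1.4158 = 54.77°.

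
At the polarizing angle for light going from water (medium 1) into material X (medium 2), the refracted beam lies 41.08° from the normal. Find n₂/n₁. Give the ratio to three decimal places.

θ_B + θ_t = 90°, so θ_B = 90° − 41.08° = 48.92°.
Then n₂/n₁ = tan θ_B = tan 48.92° = 1.147.

n₂/n₁ ≈ 1.147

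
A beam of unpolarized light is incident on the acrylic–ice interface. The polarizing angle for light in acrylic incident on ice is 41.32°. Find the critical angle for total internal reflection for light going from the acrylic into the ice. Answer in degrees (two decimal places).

n₂/n₁ = tan 41.32° = 0.8791; the critical angle satisfies sin θ_c = n₂/n₁.
θ_c = arcsin(0.8791) = 61.54°.

θ_c ≈ 61.54°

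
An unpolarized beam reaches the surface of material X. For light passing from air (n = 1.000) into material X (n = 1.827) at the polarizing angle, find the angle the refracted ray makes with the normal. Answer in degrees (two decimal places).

θ_B = arctan(n₂/n₁) = arctan(1.827/1.000) = 61.31°.
Since θ_B + θ_t = 90° at Brewster incidence, θ_t = 90° − 61.31° = 28.69°.

θ_t ≈ 28.69°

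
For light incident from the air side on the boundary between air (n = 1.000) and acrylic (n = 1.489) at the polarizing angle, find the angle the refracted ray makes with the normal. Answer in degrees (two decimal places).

tan θ_B = n₂/n₁ = 1.489/1.000 = 1.4890, so θ_B = 56.12°.
The refracted ray is perpendicular to the reflected ray, so θ_t = 90° − θ_B = 33.88°.

θ_t ≈ 33.88°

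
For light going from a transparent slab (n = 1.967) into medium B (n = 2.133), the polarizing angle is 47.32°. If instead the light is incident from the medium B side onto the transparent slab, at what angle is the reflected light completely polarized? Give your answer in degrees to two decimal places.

Reversing the direction swaps n₁ and n₂, so tan θ_B' = 1/tan θ_B and θ_B' = 90° − θ_B.
Hence θ_B' = 90° − 47.32° = 42.68°.

θ_B' ≈ 42.68°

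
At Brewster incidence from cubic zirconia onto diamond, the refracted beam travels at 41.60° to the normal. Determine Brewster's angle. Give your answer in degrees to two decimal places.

θ_B ≈ 48.40°

At Brewster's angle the reflected and refracted rays are perpendicular, so θ_B + θ_t = 90°.
θ_B = 90° − 41.60° = 48.40°.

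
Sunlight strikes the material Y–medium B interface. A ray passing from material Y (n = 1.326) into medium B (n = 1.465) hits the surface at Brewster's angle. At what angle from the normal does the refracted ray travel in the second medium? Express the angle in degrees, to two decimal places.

tan θ_B = n₂/n₁ = 1.465/1.326 = 1.1048, so θ_B = 47.85°.
At Brewster's angle the reflected and refracted rays are perpendicular, so θ_t = 90° − θ_B = 90° − 47.85° = 42.15°.

θ_t ≈ 42.15°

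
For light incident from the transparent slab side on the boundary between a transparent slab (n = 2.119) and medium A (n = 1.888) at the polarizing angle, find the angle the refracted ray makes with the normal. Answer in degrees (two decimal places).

First find Brewster's angle: tan θ_B = 1.888/2.119 = 0.8910, giving θ_B = 41.70°.
At Brewster's angle the reflected and refracted rays are perpendicular, so θ_t = 90° − θ_B = 90° − 41.70° = 48.30°.

θ_t ≈ 48.30°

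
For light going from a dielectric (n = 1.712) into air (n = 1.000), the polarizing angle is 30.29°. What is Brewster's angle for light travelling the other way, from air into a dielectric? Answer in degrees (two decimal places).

θ_B' ≈ 59.71°

tan θ_B' = n₁/n₂ = 1/tan θ_B, so θ_B' = 90° − θ_B.
θ_B' = 90° − 30.29° = 59.71°.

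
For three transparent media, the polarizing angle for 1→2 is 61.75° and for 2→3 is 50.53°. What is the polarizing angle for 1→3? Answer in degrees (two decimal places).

n₂/n₁ = tan 61.75° = 1.8611 and n₃/n₂ = tan 50.53° = 1.2144.
Multiplying, n₃/n₁ = 1.8611 × 1.2144 = 2.2601, and θ_B(1→3) = arctan 2.2601 = 66.13°.

θ_B ≈ 66.13°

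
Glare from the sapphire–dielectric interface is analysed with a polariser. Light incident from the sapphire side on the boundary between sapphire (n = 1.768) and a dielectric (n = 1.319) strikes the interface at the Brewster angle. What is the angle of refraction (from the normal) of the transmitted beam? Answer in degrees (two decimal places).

θ_t ≈ 53.28°

First find Brewster's angle: tan θ_B = 1.319/1.768 = 0.7460, giving θ_B = 36.72°.
At Brewster's angle the reflected and refracted rays are perpendicular, so θ_t = 90° − θ_B = 90° − 36.72° = 53.28°.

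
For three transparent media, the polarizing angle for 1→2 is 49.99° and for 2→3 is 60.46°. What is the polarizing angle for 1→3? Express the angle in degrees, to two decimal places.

tan θ_B(1→2) = n₂/n₁ = tan 49.99° = 1.1913.
tan θ_B(2→3) = n₃/n₂ = tan 60.46° = 1.7646.
So n₃/n₁ = (n₂/n₁)(n₃/n₂) = 1.1913 × 1.7646 = 2.1022.
θ_B(1→3) = arctan(2.1022) = 64.56°.

θ_B ≈ 64.56°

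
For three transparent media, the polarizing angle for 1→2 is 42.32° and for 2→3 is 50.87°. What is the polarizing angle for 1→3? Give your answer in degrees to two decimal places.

tan θ_B(1→2) = n₂/n₁ = tan 42.32° = 0.9106.
tan θ_B(2→3) = n₃/n₂ = tan 50.87° = 1.2292.
So n₃/n₁ = (n₂/n₁)(n₃/n₂) = 0.9106 × 1.2292 = 1.1193.
θ_B(1→3) = arctan(1.1193) = 48.22°.

θ_B ≈ 48.22°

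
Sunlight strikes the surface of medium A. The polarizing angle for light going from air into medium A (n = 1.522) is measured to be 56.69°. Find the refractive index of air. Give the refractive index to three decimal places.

Full polarization of the reflected beam means tan θ_B = n₂/n₁, where n₁ is the incident medium (air).
n₁ = n₂ / tan θ_B = 1.522 / tan 56.69° = 1.000.

n ≈ 1.000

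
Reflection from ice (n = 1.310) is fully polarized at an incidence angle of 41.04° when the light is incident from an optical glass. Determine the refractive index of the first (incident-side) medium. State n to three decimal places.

Brewster's law: tan θ_B = n₂/n₁ (light incident in an optical glass, refracted into ice).
n₁ = n₂ / tan θ_B = 1.310 / tan 41.04° = 1.505.

n ≈ 1.505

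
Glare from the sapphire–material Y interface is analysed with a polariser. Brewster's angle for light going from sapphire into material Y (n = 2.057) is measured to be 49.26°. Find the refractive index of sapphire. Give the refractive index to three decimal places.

n ≈ 1.772

Brewster's law: tan θ_B = n₂/n₁ (light incident in sapphire, refracted into material Y).
n₁ = n₂ / tan θ_B = 2.057 / tan 49.26° = 1.772.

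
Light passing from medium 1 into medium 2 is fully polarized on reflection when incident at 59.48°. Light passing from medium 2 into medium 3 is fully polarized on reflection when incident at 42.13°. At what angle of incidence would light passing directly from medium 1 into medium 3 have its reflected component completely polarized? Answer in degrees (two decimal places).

θ_B ≈ 56.91°

tan θ_B(1→2) = n₂/n₁ = tan 59.48° = 1.6963.
tan θ_B(2→3) = n₃/n₂ = tan 42.13° = 0.9045.
So n₃/n₁ = (n₂/n₁)(n₃/n₂) = 1.6963 × 0.9045 = 1.5343.
θ_B(1→3) = arctan(1.5343) = 56.91°.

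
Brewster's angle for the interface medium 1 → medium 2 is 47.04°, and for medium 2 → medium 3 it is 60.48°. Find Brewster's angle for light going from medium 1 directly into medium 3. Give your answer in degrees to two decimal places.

θ_B ≈ 62.20°

tan θ_B(1→2) = n₂/n₁ = tan 47.04° = 1.0739.
tan θ_B(2→3) = n₃/n₂ = tan 60.48° = 1.7661.
n₃/n₁ = 1.8965. Then tan θ_B(1→3) = n₃/n₁, so θ_B(1→3) = arctan(1.8965) = 62.20°.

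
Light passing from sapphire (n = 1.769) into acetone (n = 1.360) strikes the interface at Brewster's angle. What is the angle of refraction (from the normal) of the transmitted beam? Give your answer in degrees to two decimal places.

θ_t ≈ 52.45°

θ_B = arctan(n₂/n₁) = arctan(1.360/1.769) = 37.55°.
The refracted ray is perpendicular to the reflected ray, so θ_t = 90° − θ_B = 52.45°.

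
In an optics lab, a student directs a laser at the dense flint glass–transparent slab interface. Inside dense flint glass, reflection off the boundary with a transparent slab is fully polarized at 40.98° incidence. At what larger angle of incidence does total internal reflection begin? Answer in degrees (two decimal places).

From Brewster, n₂/n₁ = tan θ_B = tan 40.98° = 0.8687.
Then sin θ_c = n₂/n₁ = 0.8687, so θ_c = arcsin 0.8687 = 60.30°.

θ_c ≈ 60.30°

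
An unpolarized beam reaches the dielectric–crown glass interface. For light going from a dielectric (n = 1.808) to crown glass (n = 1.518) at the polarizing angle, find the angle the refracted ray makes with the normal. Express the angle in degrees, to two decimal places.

First find Brewster's angle: tan θ_B = 1.518/1.808 = 0.8396, giving θ_B = 40.02°.
At Brewster's angle the reflected and refracted rays are perpendicular, so θ_t = 90° − θ_B = 90° − 40.02° = 49.98°.

θ_t ≈ 49.98°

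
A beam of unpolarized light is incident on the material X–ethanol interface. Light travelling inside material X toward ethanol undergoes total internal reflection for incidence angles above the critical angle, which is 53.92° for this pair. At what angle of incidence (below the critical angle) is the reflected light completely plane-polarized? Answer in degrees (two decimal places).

θ_B ≈ 38.94°

At the critical angle sin θ_c = n₂/n₁, giving n₂/n₁ = sin 53.92° = 0.8082.
Then tan θ_B = n₂/n₁ = 0.8082, so θ_B = arctan 0.8082 = 38.94°.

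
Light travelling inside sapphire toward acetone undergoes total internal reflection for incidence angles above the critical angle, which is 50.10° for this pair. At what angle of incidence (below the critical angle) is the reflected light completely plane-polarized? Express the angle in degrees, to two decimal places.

sin θ_c = n₂/n₁, so n₂/n₁ = sin 50.10° = 0.7672.
Brewster: tan θ_B = n₂/n₁ = 0.7672.
θ_B = arctan(0.7672) = 37.49°.

θ_B ≈ 37.49°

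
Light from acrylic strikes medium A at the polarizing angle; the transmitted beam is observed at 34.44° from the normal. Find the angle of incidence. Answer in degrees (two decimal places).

Since the reflected and refracted rays are at right angles at the polarizing angle, θ_B + θ_t = 90°.
θ_B = 90° − 34.44° = 55.56°.

θ_B ≈ 55.56°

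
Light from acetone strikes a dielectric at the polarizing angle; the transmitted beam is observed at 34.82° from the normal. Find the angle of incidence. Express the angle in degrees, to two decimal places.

Brewster's condition makes the reflected and refracted beams perpendicular: θ_B + θ_t = 90°.
So θ_B = 90° − θ_t = 90° − 34.82° = 55.18°.

θ_B ≈ 55.18°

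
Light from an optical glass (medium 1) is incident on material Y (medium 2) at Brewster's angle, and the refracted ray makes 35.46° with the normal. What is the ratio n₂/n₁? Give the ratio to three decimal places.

At Brewster incidence θ_B = 90° − θ_t = 90° − 35.46° = 54.54°.
tan θ_B = n₂/n₁, so n₂/n₁ = tan 54.54° = 1.404.

n₂/n₁ ≈ 1.404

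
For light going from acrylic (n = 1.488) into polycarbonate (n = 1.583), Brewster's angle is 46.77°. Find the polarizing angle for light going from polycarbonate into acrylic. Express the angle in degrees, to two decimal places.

tan θ_B' = n₁/n₂ = 1/tan θ_B, so θ_B' = 90° − θ_B.
θ_B' = 90° − 46.77° = 43.23°.

θ_B' ≈ 43.23°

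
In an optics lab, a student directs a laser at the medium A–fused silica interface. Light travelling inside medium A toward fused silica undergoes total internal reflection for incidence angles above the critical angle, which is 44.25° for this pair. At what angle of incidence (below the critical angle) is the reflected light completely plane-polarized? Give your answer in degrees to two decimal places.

n₂/n₁ = sin θ_c = sin 44.25° = 0.6978.
tan θ_B equals the same ratio, so θ_B = arctan(0.6978) = 34.91°.

θ_B ≈ 34.91°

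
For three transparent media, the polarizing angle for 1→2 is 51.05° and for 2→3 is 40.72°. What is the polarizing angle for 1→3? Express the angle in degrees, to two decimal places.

θ_B ≈ 46.80°

Each Brewster angle gives a ratio: n₂/n₁ = tan 51.05° = 1.2371, n₃/n₂ = tan 40.72° = 0.8607.
So n₃/n₁ = (n₂/n₁)(n₃/n₂) = 1.2371 × 0.8607 = 1.0648.
θ_B(1→3) = arctan(1.0648) = 46.80°.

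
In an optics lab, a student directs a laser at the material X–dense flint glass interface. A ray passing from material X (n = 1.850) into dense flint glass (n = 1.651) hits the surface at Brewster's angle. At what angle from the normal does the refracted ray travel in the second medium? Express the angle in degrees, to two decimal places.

θ_B = arctan(n₂/n₁) = arctan(1.651/1.850) = 41.75°.
The refracted ray is perpendicular to the reflected ray, so θ_t = 90° − θ_B = 48.25°.

θ_t ≈ 48.25°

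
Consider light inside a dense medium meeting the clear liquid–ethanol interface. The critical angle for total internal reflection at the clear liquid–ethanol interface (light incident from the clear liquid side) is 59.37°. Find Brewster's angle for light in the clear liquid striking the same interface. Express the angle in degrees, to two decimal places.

θ_B ≈ 40.71°

sin θ_c = n₂/n₁, so n₂/n₁ = sin 59.37° = 0.8605.
Brewster: tan θ_B = n₂/n₁ = 0.8605.
θ_B = arctan(0.8605) = 40.71°.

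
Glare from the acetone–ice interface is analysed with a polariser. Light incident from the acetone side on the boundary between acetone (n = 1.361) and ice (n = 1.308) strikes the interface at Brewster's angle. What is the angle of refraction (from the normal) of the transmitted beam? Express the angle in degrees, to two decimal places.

θ_t ≈ 46.14°

θ_B = arctan(n₂/n₁) = arctan(1.308/1.361) = 43.86°.
At Brewster's angle the reflected and refracted rays are perpendicular, so θ_t = 90° − θ_B = 90° − 43.86° = 46.14°.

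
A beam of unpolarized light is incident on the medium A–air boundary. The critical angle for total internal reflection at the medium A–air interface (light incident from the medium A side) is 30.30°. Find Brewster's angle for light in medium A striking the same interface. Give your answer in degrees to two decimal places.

θ_B ≈ 26.77°

At the critical angle sin θ_c = n₂/n₁, giving n₂/n₁ = sin 30.30° = 0.5045.
Then tan θ_B = n₂/n₁ = 0.5045, so θ_B = arctan 0.5045 = 26.77°.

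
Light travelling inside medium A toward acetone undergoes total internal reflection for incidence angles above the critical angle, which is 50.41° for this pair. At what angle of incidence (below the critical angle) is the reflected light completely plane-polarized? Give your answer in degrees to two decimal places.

At the critical angle sin θ_c = n₂/n₁, giving n₂/n₁ = sin 50.41° = 0.7706.
Then tan θ_B = n₂/n₁ = 0.7706, so θ_B = arctan 0.7706 = 37.62°.

θ_B ≈ 37.62°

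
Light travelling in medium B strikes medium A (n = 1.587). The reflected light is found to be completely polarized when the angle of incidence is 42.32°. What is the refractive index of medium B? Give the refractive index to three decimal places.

n ≈ 1.743

At the polarizing angle, tan θ_B = n₂/n₁ with n₁ on the incident side (medium B) and n₂ on the transmitted side (medium A).
n₁ = n₂ / tan θ_B = 1.587 / tan 42.32° = 1.743.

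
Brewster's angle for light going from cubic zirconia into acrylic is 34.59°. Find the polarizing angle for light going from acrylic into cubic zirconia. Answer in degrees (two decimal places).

θ_B' ≈ 55.41°

Reversing the direction swaps n₁ and n₂, so tan θ_B' = 1/tan θ_B and θ_B' = 90° − θ_B.
Hence θ_B' = 90° − 34.59° = 55.41°.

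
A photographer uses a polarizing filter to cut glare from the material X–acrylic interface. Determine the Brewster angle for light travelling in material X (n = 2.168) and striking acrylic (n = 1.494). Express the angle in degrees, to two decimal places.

The reflected p-component vanishes when tan θ_B = n₂/n₁.
tan θ_B = n₂/n₁ = 1.494/2.168 = 0.6891.
So θ_B = arctan 0.6891 = 34.57°.

θ_B ≈ 34.57°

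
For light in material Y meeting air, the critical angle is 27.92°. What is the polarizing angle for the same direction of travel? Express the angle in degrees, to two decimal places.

θ_B ≈ 25.09°

sin θ_c = n₂/n₁, so n₂/n₁ = sin 27.92° = 0.4682.
Brewster: tan θ_B = n₂/n₁ = 0.4682.
θ_B = arctan(0.4682) = 25.09°.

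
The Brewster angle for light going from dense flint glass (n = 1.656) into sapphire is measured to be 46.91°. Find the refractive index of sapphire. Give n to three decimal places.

n ≈ 1.770

At the Brewster angle, tan θ_B = n₂/n₁ with n₁ on the incident side (dense flint glass) and n₂ on the transmitted side (sapphire).
n₂ = n₁ tan θ_B = 1.656 × tan 46.91° = 1.770.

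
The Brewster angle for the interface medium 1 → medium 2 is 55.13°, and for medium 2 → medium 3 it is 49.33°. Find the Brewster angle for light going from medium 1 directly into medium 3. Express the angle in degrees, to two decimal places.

n₂/n₁ = tan 55.13° = 1.4351 and n₃/n₂ = tan 49.33° = 1.1638.
So n₃/n₁ = (n₂/n₁)(n₃/n₂) = 1.4351 × 1.1638 = 1.6702.
θ_B(1→3) = arctan(1.6702) = 59.09°.

θ_B ≈ 59.09°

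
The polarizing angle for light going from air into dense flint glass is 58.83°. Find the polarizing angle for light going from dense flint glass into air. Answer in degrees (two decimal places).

The two Brewster angles are complementary: θ_B' = 90° − θ_B = 90° − 58.83° = 31.17°.

θ_B' ≈ 31.17°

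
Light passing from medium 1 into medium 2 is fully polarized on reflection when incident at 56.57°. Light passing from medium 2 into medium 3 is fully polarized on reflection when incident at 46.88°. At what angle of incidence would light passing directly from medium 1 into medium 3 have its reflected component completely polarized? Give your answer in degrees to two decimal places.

θ_B ≈ 58.28°

tan θ_B(1→2) = n₂/n₁ = tan 56.57° = 1.5149.
tan θ_B(2→3) = n₃/n₂ = tan 46.88° = 1.0679.
Multiplying, n₃/n₁ = 1.5149 × 1.0679 = 1.6177, and θ_B(1→3) = arctan 1.6177 = 58.28°.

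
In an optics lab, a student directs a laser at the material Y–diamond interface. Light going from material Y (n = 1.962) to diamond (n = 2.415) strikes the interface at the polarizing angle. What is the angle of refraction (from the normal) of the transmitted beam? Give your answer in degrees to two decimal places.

tan θ_B = n₂/n₁ = 2.415/1.962 = 1.2309, so θ_B = 50.91°.
At Brewster's angle the reflected and refracted rays are perpendicular, so θ_t = 90° − θ_B = 90° − 50.91° = 39.09°.

θ_t ≈ 39.09°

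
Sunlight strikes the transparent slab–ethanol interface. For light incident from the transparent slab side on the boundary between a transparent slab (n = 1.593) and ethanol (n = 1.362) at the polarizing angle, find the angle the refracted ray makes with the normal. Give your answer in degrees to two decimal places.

θ_t ≈ 49.47°

θ_B = arctan(n₂/n₁) = arctan(1.362/1.593) = 40.53°.
The refracted ray is perpendicular to the reflected ray, so θ_t = 90° − θ_B = 49.47°.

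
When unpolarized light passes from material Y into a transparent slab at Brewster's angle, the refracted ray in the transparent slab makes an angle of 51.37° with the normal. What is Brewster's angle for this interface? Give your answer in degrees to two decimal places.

θ_B ≈ 38.63°

At Brewster's angle the reflected and refracted rays are perpendicular, so θ_B + θ_t = 90°.
So θ_B = 90° − θ_t = 90° − 51.37° = 38.63°.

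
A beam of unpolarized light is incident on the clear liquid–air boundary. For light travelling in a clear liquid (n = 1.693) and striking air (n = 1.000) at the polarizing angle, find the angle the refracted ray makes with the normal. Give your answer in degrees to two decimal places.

θ_t ≈ 59.43°

First find Brewster's angle: tan θ_B = 1.000/1.693 = 0.5907, giving θ_B = 30.57°.
At Brewster's angle the reflected and refracted rays are perpendicular, so θ_t = 90° − θ_B = 90° − 30.57° = 59.43°.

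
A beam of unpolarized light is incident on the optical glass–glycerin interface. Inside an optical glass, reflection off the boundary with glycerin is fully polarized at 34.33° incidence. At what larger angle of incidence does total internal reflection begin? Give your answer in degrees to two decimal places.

θ_c ≈ 43.07°

n₂/n₁ = tan 34.33° = 0.6829; the critical angle satisfies sin θ_c = n₂/n₁.
θ_c = arcsin(0.6829) = 43.07°.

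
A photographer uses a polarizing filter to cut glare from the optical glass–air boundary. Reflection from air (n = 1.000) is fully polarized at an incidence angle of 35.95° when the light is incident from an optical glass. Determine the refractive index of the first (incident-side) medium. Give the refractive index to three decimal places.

Full polarization of the reflected beam means tan θ_B = n₂/n₁, where n₁ is the incident medium (an optical glass).
n₁ = n₂ / tan θ_B = 1.000 / tan 35.95° = 1.379.

n ≈ 1.379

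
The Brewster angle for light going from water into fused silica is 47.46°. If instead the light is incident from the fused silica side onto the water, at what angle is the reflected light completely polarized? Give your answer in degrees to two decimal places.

θ_B' ≈ 42.54°

tan θ_B' = n₁/n₂ = 1/tan θ_B, so θ_B' = 90° − θ_B.
θ_B' = 90° − 47.46° = 42.54°.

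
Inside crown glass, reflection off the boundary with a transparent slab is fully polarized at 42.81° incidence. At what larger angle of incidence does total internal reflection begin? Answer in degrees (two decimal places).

θ_c ≈ 67.87°

tan θ_B = n₂/n₁ = tan 42.81° = 0.9263.
Total internal reflection: sin θ_c = n₂/n₁ = 0.9263.
θ_c = arcsin(0.9263) = 67.87°.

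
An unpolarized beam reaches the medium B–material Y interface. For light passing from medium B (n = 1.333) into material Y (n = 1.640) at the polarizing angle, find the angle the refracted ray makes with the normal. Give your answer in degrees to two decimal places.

θ_t ≈ 39.10°

tan θ_B = n₂/n₁ = 1.640/1.333 = 1.2303, so θ_B = 50.90°.
The refracted ray is perpendicular to the reflected ray, so θ_t = 90° − θ_B = 39.10°.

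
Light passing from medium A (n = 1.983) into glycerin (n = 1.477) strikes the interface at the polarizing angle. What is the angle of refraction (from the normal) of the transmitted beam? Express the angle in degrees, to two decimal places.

θ_t ≈ 53.32°

tan θ_B = n₂/n₁ = 1.477/1.983 = 0.7448, so θ_B = 36.68°.
At Brewster's angle the reflected and refracted rays are perpendicular, so θ_t = 90° − θ_B = 90° − 36.68° = 53.32°.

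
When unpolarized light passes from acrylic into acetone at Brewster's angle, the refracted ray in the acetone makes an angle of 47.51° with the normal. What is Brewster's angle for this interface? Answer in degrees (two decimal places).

θ_B ≈ 42.49°

Brewster's condition makes the reflected and refracted beams perpendicular: θ_B + θ_t = 90°.
So θ_B = 90° − θ_t = 90° − 47.51° = 42.49°.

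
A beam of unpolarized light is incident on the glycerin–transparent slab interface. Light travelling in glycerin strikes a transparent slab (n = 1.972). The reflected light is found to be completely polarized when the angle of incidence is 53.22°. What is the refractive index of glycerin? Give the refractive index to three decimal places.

Brewster's law: tan θ_B = n₂/n₁ (light incident in glycerin, refracted into a transparent slab).
n₁ = n₂ / tan θ_B = 1.972 / tan 53.22° = 1.474.

n ≈ 1.474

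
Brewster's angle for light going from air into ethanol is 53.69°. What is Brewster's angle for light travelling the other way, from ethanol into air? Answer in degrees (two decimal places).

θ_B' ≈ 36.31°

Reversing the direction swaps n₁ and n₂, so tan θ_B' = 1/tan θ_B and θ_B' = 90° − θ_B.
Hence θ_B' = 90° − 53.69° = 36.31°.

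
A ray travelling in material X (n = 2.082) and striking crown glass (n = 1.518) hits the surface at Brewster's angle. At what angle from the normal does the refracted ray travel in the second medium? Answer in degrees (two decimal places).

θ_t ≈ 53.90°

θ_B = arctan(n₂/n₁) = arctan(1.518/2.082) = 36.10°.
Since θ_B + θ_t = 90° at Brewster incidence, θ_t = 90° − 36.10° = 53.90°.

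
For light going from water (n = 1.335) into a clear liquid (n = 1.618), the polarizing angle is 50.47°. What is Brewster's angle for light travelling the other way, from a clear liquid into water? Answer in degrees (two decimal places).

tan θ_B' = n₁/n₂ = 1/tan θ_B, so θ_B' = 90° − θ_B.
θ_B' = 90° − 50.47° = 39.53°.

θ_B' ≈ 39.53°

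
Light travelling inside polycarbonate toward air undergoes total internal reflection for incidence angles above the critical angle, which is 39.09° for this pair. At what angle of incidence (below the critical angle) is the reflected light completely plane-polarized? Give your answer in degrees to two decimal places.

sin θ_c = n₂/n₁, so n₂/n₁ = sin 39.09° = 0.6305.
Brewster: tan θ_B = n₂/n₁ = 0.6305.
θ_B = arctan(0.6305) = 32.23°.

θ_B ≈ 32.23°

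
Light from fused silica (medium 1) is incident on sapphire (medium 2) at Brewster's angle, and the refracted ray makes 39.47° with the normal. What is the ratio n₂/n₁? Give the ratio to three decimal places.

At Brewster incidence θ_B = 90° − θ_t = 90° − 39.47° = 50.53°.
tan θ_B = n₂/n₁, so n₂/n₁ = tan 50.53° = 1.214.

n₂/n₁ ≈ 1.214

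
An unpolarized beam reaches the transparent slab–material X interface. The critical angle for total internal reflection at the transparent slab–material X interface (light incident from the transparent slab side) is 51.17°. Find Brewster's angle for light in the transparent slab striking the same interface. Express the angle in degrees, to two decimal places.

θ_B ≈ 37.92°

n₂/n₁ = sin θ_c = sin 51.17° = 0.7790.
tan θ_B equals the same ratio, so θ_B = arctan(0.7790) = 37.92°.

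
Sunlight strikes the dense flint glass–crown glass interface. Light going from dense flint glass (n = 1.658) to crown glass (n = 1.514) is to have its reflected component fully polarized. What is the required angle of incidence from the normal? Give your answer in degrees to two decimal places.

θ_B ≈ 42.40°

The reflected p-component vanishes when tan θ_B = n₂/n₁.
tan θ_B = n₂/n₁ = 1.514/1.658 = 0.9131.
θ_B = arctan(0.9131) = 42.40°.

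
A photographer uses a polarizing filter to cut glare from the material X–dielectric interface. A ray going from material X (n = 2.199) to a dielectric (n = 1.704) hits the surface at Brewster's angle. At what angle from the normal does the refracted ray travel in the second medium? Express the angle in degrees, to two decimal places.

First find Brewster's angle: tan θ_B = 1.704/2.199 = 0.7749, giving θ_B = 37.77°.
At Brewster's angle the reflected and refracted rays are perpendicular, so θ_t = 90° − θ_B = 90° − 37.77° = 52.23°.

θ_t ≈ 52.23°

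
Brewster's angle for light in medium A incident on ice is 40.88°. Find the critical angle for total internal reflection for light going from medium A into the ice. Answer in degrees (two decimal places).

From Brewster, n₂/n₁ = tan θ_B = tan 40.88° = 0.8656.
Then sin θ_c = n₂/n₁ = 0.8656, so θ_c = arcsin 0.8656 = 59.95°.

θ_c ≈ 59.95°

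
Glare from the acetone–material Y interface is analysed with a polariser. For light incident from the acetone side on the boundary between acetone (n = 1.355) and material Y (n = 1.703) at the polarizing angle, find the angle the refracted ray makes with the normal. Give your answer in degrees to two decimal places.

θ_B = arctan(n₂/n₁) = arctan(1.703/1.355) = 51.49°.
At Brewster's angle the reflected and refracted rays are perpendicular, so θ_t = 90° − θ_B = 90° − 51.49° = 38.51°.

θ_t ≈ 38.51°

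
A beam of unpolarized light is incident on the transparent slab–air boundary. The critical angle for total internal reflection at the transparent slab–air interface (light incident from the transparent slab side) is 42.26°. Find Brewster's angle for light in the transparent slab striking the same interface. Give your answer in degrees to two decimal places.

θ_B ≈ 33.92°

At the critical angle sin θ_c = n₂/n₁, giving n₂/n₁ = sin 42.26° = 0.6725.
Then tan θ_B = n₂/n₁ = 0.6725, so θ_B = arctan 0.6725 = 33.92°.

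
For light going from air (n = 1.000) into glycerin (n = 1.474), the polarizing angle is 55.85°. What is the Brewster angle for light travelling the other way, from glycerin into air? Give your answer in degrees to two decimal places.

The two Brewster angles are complementary: θ_B' = 90° − θ_B = 90° − 55.85° = 34.15°.

θ_B' ≈ 34.15°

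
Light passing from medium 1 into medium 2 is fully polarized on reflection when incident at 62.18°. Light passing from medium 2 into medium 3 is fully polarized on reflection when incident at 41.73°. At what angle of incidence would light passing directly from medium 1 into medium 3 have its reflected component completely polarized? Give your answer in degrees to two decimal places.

Each Brewster angle gives a ratio: n₂/n₁ = tan 62.18° = 1.8951, n₃/n₂ = tan 41.73° = 0.8919.
Multiplying, n₃/n₁ = 1.8951 × 0.8919 = 1.6902, and θ_B(1→3) = arctan 1.6902 = 59.39°.

θ_B ≈ 59.39°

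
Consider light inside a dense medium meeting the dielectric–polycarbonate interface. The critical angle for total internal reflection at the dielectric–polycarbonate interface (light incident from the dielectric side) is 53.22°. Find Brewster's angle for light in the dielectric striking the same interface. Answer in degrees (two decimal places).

At the critical angle sin θ_c = n₂/n₁, giving n₂/n₁ = sin 53.22° = 0.8009.
Then tan θ_B = n₂/n₁ = 0.8009, so θ_B = arctan 0.8009 = 38.69°.

θ_B ≈ 38.69°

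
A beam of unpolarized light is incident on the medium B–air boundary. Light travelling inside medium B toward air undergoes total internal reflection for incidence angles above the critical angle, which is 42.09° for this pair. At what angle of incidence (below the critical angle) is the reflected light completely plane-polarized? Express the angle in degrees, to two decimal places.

θ_B ≈ 33.83°

sin θ_c = n₂/n₁, so n₂/n₁ = sin 42.09° = 0.6703.
Brewster: tan θ_B = n₂/n₁ = 0.6703.
θ_B = arctan(0.6703) = 33.83°.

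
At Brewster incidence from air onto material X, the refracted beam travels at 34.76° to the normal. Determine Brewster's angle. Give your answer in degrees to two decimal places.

θ_B ≈ 55.24°

Since the reflected and refracted rays are at right angles at the polarizing angle, θ_B + θ_t = 90°.
θ_B = 90° − 34.76° = 55.24°.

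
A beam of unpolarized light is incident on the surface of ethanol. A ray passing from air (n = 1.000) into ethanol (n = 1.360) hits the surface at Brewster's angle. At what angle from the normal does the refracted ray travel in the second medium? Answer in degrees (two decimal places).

θ_t ≈ 36.33°

First find Brewster's angle: tan θ_B = 1.360/1.000 = 1.3600, giving θ_B = 53.67°.
At Brewster's angle the reflected and refracted rays are perpendicular, so θ_t = 90° − θ_B = 90° − 53.67° = 36.33°.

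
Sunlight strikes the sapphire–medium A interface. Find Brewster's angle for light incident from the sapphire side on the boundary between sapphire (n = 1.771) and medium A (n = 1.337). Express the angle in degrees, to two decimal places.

θ_B ≈ 37.05°

tan θ_B = n₂/n₁ = 1.337/1.771 = 0.7549.
θ_B = arctan(0.7549) = 37.05°.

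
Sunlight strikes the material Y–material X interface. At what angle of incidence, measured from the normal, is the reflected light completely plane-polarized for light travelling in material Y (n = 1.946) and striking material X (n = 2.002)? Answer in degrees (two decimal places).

The reflected p-component vanishes when tan θ_B = n₂/n₁.
tan θ_B = n₂/n₁ = 2.002/1.946 = 1.0288.
So θ_B = arctan 1.0288 = 45.81°.

θ_B ≈ 45.81°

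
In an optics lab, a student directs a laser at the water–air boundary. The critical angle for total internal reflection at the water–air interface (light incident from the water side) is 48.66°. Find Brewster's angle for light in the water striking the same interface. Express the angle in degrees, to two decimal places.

θ_B ≈ 36.90°

At the critical angle sin θ_c = n₂/n₁, giving n₂/n₁ = sin 48.66° = 0.7508.
Then tan θ_B = n₂/n₁ = 0.7508, so θ_B = arctan 0.7508 = 36.90°.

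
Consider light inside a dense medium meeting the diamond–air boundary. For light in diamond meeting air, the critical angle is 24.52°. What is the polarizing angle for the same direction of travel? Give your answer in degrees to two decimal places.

sin θ_c = n₂/n₁, so n₂/n₁ = sin 24.52° = 0.4150.
Brewster: tan θ_B = n₂/n₁ = 0.4150.
θ_B = arctan(0.4150) = 22.54°.

θ_B ≈ 22.54°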